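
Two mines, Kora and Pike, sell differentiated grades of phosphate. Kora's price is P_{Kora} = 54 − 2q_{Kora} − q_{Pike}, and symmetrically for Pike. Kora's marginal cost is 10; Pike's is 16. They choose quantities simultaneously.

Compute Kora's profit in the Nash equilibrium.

Mine Kora's profit: π = q_{Kora}(54 − 2q_{Kora} − q_{Pike}) − 10q_{Kora}.
∂π/∂q_{Kora} = 44 − 4q_{Kora} − q_{Pike} = 0 ⇒ q_{Kora} = 11 − 0.25q_{Pike}.
Similarly q_{Pike} = 9.5 − 0.25q_{Kora}.
Solving the two reaction functions simultaneously: (1 − (−0.25)(−0.25))q_{Kora} = 11 − 0.25·9.5, so 0.9375q_{Kora} = 8.625 and q_{Kora} = 9.2.
Then q_{Pike} = 9.5 − 0.25·9.2 = 7.2.
P_{Kora} = 54 − 2·9.2 − 7.2 = 28.4.
Profit = (28.4 − 10)·9.2 = 169.28.

169.28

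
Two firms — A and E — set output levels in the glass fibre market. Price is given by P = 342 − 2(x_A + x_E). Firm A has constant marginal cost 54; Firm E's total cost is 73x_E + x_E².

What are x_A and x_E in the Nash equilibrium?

Firm A's profit: π = x_A(342 − 2(x_A + x_E)) − 54x_A.
∂π/∂x_A = 288 − 4x_A − 2x_E = 0, so x_A = 72 − 0.5x_E.
For E: ∂π/∂x_E = 269 − 6x_E − 2x_A = 0 ⇒ x_E = 269/6 − (1/3)x_A.
Substituting the second reaction function into the first: x_A = 72 − 0.5(269/6 − (1/3)x_A), which gives (5/6)x_A = 595/12 ⇒ x_A = 59.5.
Then x_E = 269/6 − (1/3)·59.5 = 25.

59.5, 25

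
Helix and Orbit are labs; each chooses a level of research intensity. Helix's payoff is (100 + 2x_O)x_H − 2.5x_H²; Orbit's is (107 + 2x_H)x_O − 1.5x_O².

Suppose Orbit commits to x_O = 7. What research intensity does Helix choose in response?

22.8

Expanding Helix's payoff: 100x_H + 2x_Ox_H − 2.5x_H².
∂π/∂x_H = 100 + 2x_O − 5x_H = 0, so x_H = 20 + 0.4x_O.
At x_O = 7: x_H = 20 + 0.4·7 = 22.8.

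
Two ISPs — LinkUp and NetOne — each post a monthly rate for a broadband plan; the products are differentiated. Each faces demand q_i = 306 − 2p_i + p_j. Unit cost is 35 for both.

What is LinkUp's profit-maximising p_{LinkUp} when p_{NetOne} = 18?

98.5

LinkUp's profit: π = (p_{LinkUp} − 35)(306 − 2p_{LinkUp} + p_{NetOne}).
∂π/∂p_{LinkUp} = 376 − 4p_{LinkUp} + p_{NetOne} = 0 ⇒ p_{LinkUp} = 94 + 0.25p_{NetOne}.
At p_{NetOne} = 18: p_{LinkUp} = 94 + 0.25·18 = 98.5.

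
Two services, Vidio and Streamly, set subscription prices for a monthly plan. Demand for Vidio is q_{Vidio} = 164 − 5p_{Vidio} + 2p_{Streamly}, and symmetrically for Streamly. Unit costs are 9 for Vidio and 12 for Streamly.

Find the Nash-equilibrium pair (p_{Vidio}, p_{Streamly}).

26.4375, 27.6875

Vidio's profit: π = (p_{Vidio} − 9)(164 − 5p_{Vidio} + 2p_{Streamly}).
∂π/∂p_{Vidio} = 209 − 10p_{Vidio} + 2p_{Streamly} = 0 ⇒ p_{Vidio} = 20.9 + 0.2p_{Streamly}.
Similarly p_{Streamly} = 22.4 + 0.2p_{Vidio}.
Solving the two reaction functions simultaneously: (1 − (0.2)(0.2))p_{Vidio} = 20.9 + 0.2·22.4, so 0.96p_{Vidio} = 25.38 and p_{Vidio} = 26.4375.
Then p_{Streamly} = 22.4 + 0.2·26.4375 = 27.6875.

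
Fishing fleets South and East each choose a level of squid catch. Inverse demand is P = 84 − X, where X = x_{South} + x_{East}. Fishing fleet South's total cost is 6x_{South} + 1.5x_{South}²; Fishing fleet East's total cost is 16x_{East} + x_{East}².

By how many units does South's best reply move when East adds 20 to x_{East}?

Fishing fleet South's profit: π = x_{South}(84 − (x_{South} + x_{East})) − 6x_{South} − 1.5x_{South}².
∂π/∂x_{South} = 78 − 5x_{South} − x_{East} = 0, so x_{South} = 15.6 − 0.2x_{East}.
The reaction-function slope is −0.2, so a 20-unit rise in x_{East} moves x_{South} by −0.2 × 20 = −4. South's best response falls — the actions are strategic substitutes.

-4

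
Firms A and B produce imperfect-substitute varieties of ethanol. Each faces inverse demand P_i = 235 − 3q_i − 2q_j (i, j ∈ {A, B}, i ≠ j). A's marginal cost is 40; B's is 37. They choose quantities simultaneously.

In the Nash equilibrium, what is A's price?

112.5625

Firm A's profit: π = q_A(235 − 3q_A − 2q_B) − 40q_A.
∂π/∂q_A = 195 − 6q_A − 2q_B = 0 ⇒ q_A = 32.5 − (1/3)q_B.
Similarly q_B = 33 − (1/3)q_A.
Substituting the second reaction function into the first: q_A = 32.5 − (1/3)(33 − (1/3)q_A), which gives (8/9)q_A = 21.5 ⇒ q_A = 24.1875.
Then q_B = 33 − (1/3)·24.1875 = 24.9375.
P_A = 235 − 3·24.1875 − 2·24.9375 = 112.5625.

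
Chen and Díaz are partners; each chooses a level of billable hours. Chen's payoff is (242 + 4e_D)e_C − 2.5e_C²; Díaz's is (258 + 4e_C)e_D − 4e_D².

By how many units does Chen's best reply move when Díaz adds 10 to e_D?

8

Expanding Chen's payoff: 242e_C + 4e_De_C − 2.5e_C².
∂π/∂e_C = 242 + 4e_D − 5e_C = 0, so e_C = 48.4 + 0.8e_D.
The reaction-function slope is 0.8, so a 10-unit rise in e_D moves e_C by 0.8 × 10 = 8. Chen's best response rises — the actions are strategic complements.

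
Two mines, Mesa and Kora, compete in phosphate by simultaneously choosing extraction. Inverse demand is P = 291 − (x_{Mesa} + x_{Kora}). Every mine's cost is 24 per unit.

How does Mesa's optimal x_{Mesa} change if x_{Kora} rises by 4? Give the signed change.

-2

Mine Mesa's profit: π = x_{Mesa}(291 − (x_{Mesa} + x_{Kora})) − 24x_{Mesa}.
∂π/∂x_{Mesa} = 267 − 2x_{Mesa} − x_{Kora} = 0, so x_{Mesa} = 133.5 − 0.5x_{Kora}.
The reaction-function slope is −0.5, so a 4-unit rise in x_{Kora} moves x_{Mesa} by −0.5 × 4 = −2. Mesa's best response falls — the actions are strategic substitutes.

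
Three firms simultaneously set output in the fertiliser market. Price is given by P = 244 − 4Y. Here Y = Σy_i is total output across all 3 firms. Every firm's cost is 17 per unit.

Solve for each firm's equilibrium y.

A representative firm's profit is π_i = y_i(244 − 4Y) − 17y_i, with Y = y_i + Σ_{j≠i} y_j.
First-order condition: 227 − 8y_i − 4Σ_{j≠i} y_j = 0.
Imposing symmetry (y_j = y for all j) turns Σ_{j≠i} y_j into 2y, so 227 = 16y and y = 14.1875.

14.1875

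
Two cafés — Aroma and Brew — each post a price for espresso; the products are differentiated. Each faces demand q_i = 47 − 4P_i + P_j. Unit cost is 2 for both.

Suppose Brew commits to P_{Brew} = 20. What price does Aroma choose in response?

Aroma's profit: π = (P_{Aroma} − 2)(47 − 4P_{Aroma} + P_{Brew}).
∂π/∂P_{Aroma} = 55 − 8P_{Aroma} + P_{Brew} = 0 ⇒ P_{Aroma} = 6.875 + 0.125P_{Brew}.
At P_{Brew} = 20: P_{Aroma} = 6.875 + 0.125·20 = 9.375.

9.375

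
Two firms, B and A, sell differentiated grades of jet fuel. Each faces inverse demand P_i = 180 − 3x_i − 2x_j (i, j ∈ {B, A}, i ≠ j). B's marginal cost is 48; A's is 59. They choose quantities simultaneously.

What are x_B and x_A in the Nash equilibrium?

Firm B's profit: π = x_B(180 − 3x_B − 2x_A) − 48x_B.
∂π/∂x_B = 132 − 6x_B − 2x_A = 0 ⇒ x_B = 22 − (1/3)x_A.
Similarly x_A = 121/6 − (1/3)x_B.
Substituting the second reaction function into the first: x_B = 22 − (1/3)(121/6 − (1/3)x_B), which gives (8/9)x_B = 275/18 ⇒ x_B = 17.1875.
Then x_A = 121/6 − (1/3)·17.1875 = 14.4375.

17.1875, 14.4375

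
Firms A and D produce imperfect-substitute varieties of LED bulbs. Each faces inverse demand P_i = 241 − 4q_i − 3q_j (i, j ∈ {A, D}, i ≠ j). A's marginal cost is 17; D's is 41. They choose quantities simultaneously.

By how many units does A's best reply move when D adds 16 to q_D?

-6

Firm A's profit: π = q_A(241 − 4q_A − 3q_D) − 17q_A.
∂π/∂q_A = 224 − 8q_A − 3q_D = 0 ⇒ q_A = 28 − 0.375q_D.
The reaction-function slope is −0.375, so a 16-unit rise in q_D moves q_A by −0.375 × 16 = −6. A's best response falls — the actions are strategic substitutes.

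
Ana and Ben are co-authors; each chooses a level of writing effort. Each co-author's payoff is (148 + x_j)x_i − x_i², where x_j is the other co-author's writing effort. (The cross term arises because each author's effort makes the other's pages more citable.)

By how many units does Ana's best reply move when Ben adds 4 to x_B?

2

Ana's payoff is (148 + x_B)x_A − x_A².
∂π/∂x_A = 148 + x_B − 2x_A = 0, so x_A = 74 + 0.5x_B.
The reaction-function slope is 0.5, so a 4-unit rise in x_B moves x_A by 0.5 × 4 = 2. Ana's best response rises — the actions are strategic complements.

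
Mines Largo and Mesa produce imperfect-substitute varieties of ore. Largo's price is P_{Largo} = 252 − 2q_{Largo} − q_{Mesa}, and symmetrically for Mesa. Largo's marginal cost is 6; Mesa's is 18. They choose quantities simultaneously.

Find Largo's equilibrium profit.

Mine Largo's profit: π = q_{Largo}(252 − 2q_{Largo} − q_{Mesa}) − 6q_{Largo}.
∂π/∂q_{Largo} = 246 − 4q_{Largo} − q_{Mesa} = 0 ⇒ q_{Largo} = 61.5 − 0.25q_{Mesa}.
Similarly q_{Mesa} = 58.5 − 0.25q_{Largo}.
Plugging q_{Mesa} into Largo's best response: q_{Largo} = 61.5 − 0.25(58.5 − 0.25q_{Largo}) ⇒ 0.9375q_{Largo} = 46.875, so q_{Largo} = 50.
Then q_{Mesa} = 58.5 − 0.25·50 = 46.
P_{Largo} = 252 − 2·50 − 46 = 106.
Profit = (106 − 6)·50 = 5000.

5000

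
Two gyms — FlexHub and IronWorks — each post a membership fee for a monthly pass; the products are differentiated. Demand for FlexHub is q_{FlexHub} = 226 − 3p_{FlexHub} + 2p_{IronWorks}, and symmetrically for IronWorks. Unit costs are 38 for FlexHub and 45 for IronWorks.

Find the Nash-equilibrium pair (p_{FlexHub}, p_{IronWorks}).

86.3125, 88.9375

FlexHub's profit: π = (p_{FlexHub} − 38)(226 − 3p_{FlexHub} + 2p_{IronWorks}).
∂π/∂p_{FlexHub} = 340 − 6p_{FlexHub} + 2p_{IronWorks} = 0 ⇒ p_{FlexHub} = 170/3 + (1/3)p_{IronWorks}.
Similarly p_{IronWorks} = 361/6 + (1/3)p_{FlexHub}.
Solving the two reaction functions simultaneously: (1 − (1/3)(1/3))p_{FlexHub} = 170/3 + (1/3)·(361/6), so (8/9)p_{FlexHub} = 1381/18 and p_{FlexHub} = 86.3125.
Then p_{IronWorks} = 361/6 + (1/3)·86.3125 = 88.9375.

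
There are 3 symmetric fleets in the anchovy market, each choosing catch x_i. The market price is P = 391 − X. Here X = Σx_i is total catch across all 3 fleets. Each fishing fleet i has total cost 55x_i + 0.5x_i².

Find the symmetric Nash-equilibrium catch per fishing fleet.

67.2

A representative fishing fleet's profit is π_i = x_i(391 − X) − 55x_i − 0.5x_i², with X = x_i + Σ_{j≠i} x_j.
First-order condition: 336 − 3x_i − Σ_{j≠i} x_j = 0.
With identical fishing fleets, set every x_j = x: then 336 − 3x − 2x = 0, i.e. x = 336/5 = 67.2.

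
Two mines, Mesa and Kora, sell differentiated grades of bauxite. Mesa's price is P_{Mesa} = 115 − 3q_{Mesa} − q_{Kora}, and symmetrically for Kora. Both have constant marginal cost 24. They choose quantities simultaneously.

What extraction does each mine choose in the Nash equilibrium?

13

Mine Mesa's profit: π = q_{Mesa}(115 − 3q_{Mesa} − q_{Kora}) − 24q_{Mesa}.
∂π/∂q_{Mesa} = 91 − 6q_{Mesa} − q_{Kora} = 0 ⇒ q_{Mesa} = 91/6 − (1/6)q_{Kora}.
By symmetry q_{Kora} = q_{Mesa}; substituting into the reaction function, (7/6)q_{Mesa} = 91/6 and q_{Mesa} = 13.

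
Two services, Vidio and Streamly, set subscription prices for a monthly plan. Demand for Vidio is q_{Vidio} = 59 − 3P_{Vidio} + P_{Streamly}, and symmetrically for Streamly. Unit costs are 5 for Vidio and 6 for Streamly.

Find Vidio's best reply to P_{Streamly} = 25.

Vidio's profit: π = (P_{Vidio} − 5)(59 − 3P_{Vidio} + P_{Streamly}).
∂π/∂P_{Vidio} = 74 − 6P_{Vidio} + P_{Streamly} = 0 ⇒ P_{Vidio} = 37/3 + (1/6)P_{Streamly}.
At P_{Streamly} = 25: P_{Vidio} = 37/3 + (1/6)·25 = 16.5.

16.5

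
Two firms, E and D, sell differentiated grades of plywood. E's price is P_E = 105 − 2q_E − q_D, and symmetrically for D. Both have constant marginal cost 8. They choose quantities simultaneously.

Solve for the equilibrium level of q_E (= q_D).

Firm E's profit: π = q_E(105 − 2q_E − q_D) − 8q_E.
∂π/∂q_E = 97 − 4q_E − q_D = 0 ⇒ q_E = 24.25 − 0.25q_D.
The game is symmetric, so in equilibrium q_D = q_E: the reaction function gives 1.25q_E = 24.25, hence q_E = 19.4.

19.4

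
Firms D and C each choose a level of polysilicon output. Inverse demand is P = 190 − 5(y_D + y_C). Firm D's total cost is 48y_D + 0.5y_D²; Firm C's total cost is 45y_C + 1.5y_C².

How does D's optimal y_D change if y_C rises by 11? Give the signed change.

Firm D's profit: π = y_D(190 − 5(y_D + y_C)) − 48y_D − 0.5y_D².
∂π/∂y_D = 142 − 11y_D − 5y_C = 0, so y_D = 142/11 − (5/11)y_C.
The reaction-function slope is −5/11, so an 11-unit rise in y_C moves y_D by −5/11 × 11 = −5. D's best response falls — the actions are strategic substitutes.

-5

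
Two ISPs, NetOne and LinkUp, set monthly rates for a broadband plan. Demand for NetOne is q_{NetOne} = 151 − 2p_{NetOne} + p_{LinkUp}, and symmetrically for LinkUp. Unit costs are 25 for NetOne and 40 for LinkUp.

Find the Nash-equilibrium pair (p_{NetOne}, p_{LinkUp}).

69, 75

NetOne's profit: π = (p_{NetOne} − 25)(151 − 2p_{NetOne} + p_{LinkUp}).
∂π/∂p_{NetOne} = 201 − 4p_{NetOne} + p_{LinkUp} = 0 ⇒ p_{NetOne} = 50.25 + 0.25p_{LinkUp}.
Similarly p_{LinkUp} = 57.75 + 0.25p_{NetOne}.
Substituting the second reaction function into the first: p_{NetOne} = 50.25 + 0.25(57.75 + 0.25p_{NetOne}), which gives 0.9375p_{NetOne} = 64.6875 ⇒ p_{NetOne} = 69.
Then p_{LinkUp} = 57.75 + 0.25·69 = 75.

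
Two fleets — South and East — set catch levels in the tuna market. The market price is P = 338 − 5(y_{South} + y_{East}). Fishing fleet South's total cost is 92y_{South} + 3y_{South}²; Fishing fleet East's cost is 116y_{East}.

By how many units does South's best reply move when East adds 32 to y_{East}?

-10

Fishing fleet South's profit: π = y_{South}(338 − 5(y_{South} + y_{East})) − 92y_{South} − 3y_{South}².
∂π/∂y_{South} = 246 − 16y_{South} − 5y_{East} = 0, so y_{South} = 15.375 − 0.3125y_{East}.
The reaction-function slope is −0.3125, so a 32-unit rise in y_{East} moves y_{South} by −0.3125 × 32 = −10. South's best response falls — the actions are strategic substitutes.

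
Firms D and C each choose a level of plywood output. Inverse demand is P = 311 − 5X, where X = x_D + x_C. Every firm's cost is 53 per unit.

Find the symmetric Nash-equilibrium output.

Firm D's profit: π = x_D(311 − 5(x_D + x_C)) − 53x_D.
∂π/∂x_D = 258 − 10x_D − 5x_C = 0, so x_D = 25.8 − 0.5x_C.
Setting x_D = x_C in the reaction function: x_D = 25.8 − 0.5x_D, so x_D = 25.8 / 1.5 = 17.2.

17.2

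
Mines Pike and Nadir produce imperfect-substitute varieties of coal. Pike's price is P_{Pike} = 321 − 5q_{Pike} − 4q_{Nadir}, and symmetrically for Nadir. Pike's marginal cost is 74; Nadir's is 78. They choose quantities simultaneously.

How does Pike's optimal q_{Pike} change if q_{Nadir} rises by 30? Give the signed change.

-12

Mine Pike's profit: π = q_{Pike}(321 − 5q_{Pike} − 4q_{Nadir}) − 74q_{Pike}.
∂π/∂q_{Pike} = 247 − 10q_{Pike} − 4q_{Nadir} = 0 ⇒ q_{Pike} = 24.7 − 0.4q_{Nadir}.
The reaction-function slope is −0.4, so a 30-unit rise in q_{Nadir} moves q_{Pike} by −0.4 × 30 = −12. Pike's best response falls — the actions are strategic substitutes.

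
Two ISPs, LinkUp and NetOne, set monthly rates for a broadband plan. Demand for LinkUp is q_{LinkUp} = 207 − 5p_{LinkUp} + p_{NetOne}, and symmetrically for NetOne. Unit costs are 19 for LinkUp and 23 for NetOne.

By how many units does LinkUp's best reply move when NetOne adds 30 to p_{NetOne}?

LinkUp's profit: π = (p_{LinkUp} − 19)(207 − 5p_{LinkUp} + p_{NetOne}).
∂π/∂p_{LinkUp} = 302 − 10p_{LinkUp} + p_{NetOne} = 0 ⇒ p_{LinkUp} = 30.2 + 0.1p_{NetOne}.
The reaction-function slope is 0.1, so a 30-unit rise in p_{NetOne} moves p_{LinkUp} by 0.1 × 30 = 3. LinkUp's best response rises — the actions are strategic complements.

3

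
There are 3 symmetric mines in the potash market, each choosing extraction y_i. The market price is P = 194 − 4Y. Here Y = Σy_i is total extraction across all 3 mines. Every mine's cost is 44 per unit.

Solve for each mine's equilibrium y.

9.375

A representative mine's profit is π_i = y_i(194 − 4Y) − 44y_i, with Y = y_i + Σ_{j≠i} y_j.
First-order condition: 150 − 8y_i − 4Σ_{j≠i} y_j = 0.
With identical mines, set every y_j = y: then 150 − 8y − 8y = 0, i.e. y = 150/16 = 9.375.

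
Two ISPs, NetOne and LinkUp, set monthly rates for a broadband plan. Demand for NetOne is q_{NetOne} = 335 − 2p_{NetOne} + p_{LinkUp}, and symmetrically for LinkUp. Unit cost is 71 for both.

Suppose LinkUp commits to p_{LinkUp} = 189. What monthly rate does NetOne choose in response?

166.5

NetOne's profit: π = (p_{NetOne} − 71)(335 − 2p_{NetOne} + p_{LinkUp}).
∂π/∂p_{NetOne} = 477 − 4p_{NetOne} + p_{LinkUp} = 0 ⇒ p_{NetOne} = 119.25 + 0.25p_{LinkUp}.
At p_{LinkUp} = 189: p_{NetOne} = 119.25 + 0.25·189 = 166.5.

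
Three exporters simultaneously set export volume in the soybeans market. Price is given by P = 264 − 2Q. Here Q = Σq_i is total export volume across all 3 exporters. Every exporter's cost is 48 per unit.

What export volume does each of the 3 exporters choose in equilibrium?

27

A representative exporter's profit is π_i = q_i(264 − 2Q) − 48q_i, with Q = q_i + Σ_{j≠i} q_j.
First-order condition: 216 − 4q_i − 2Σ_{j≠i} q_j = 0.
Imposing symmetry (q_j = q for all j) turns Σ_{j≠i} q_j into 2q, so 216 = 8q and q = 27.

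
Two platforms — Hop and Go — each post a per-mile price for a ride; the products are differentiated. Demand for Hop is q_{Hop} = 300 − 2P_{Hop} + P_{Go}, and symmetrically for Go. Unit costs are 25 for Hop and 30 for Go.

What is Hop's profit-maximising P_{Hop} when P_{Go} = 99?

Hop's profit: π = (P_{Hop} − 25)(300 − 2P_{Hop} + P_{Go}).
∂π/∂P_{Hop} = 350 − 4P_{Hop} + P_{Go} = 0 ⇒ P_{Hop} = 87.5 + 0.25P_{Go}.
At P_{Go} = 99: P_{Hop} = 87.5 + 0.25·99 = 112.25.

112.25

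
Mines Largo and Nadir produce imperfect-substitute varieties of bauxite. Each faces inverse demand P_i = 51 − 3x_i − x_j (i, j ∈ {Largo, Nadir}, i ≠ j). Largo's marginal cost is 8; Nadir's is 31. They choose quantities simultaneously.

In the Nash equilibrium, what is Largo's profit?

Mine Largo's profit: π = x_{Largo}(51 − 3x_{Largo} − x_{Nadir}) − 8x_{Largo}.
∂π/∂x_{Largo} = 43 − 6x_{Largo} − x_{Nadir} = 0 ⇒ x_{Largo} = 43/6 − (1/6)x_{Nadir}.
Similarly x_{Nadir} = 10/3 − (1/6)x_{Largo}.
Solving the two reaction functions simultaneously: (1 − (−1/6)(−1/6))x_{Largo} = 43/6 − (1/6)·(10/3), so (35/36)x_{Largo} = 119/18 and x_{Largo} = 6.8.
Then x_{Nadir} = 10/3 − (1/6)·6.8 = 2.2.
P_{Largo} = 51 − 3·6.8 − 2.2 = 28.4.
Profit = (28.4 − 8)·6.8 = 138.72.

138.72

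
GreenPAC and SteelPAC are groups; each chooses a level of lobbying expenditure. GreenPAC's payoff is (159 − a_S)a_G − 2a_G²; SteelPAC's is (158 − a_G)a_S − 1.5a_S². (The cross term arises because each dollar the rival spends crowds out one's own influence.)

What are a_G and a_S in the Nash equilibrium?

29, 43

Expanding GreenPAC's payoff: 159a_G − a_Sa_G − 2a_G².
∂π/∂a_G = 159 − a_S − 4a_G = 0, so a_G = 39.75 − 0.25a_S.
Likewise for SteelPAC: a_S = 158/3 − (1/3)a_G.
Solving the two reaction functions simultaneously: (1 − (−0.25)(−1/3))a_G = 39.75 − 0.25·(158/3), so (11/12)a_G = 319/12 and a_G = 29.
Then a_S = 158/3 − (1/3)·29 = 43.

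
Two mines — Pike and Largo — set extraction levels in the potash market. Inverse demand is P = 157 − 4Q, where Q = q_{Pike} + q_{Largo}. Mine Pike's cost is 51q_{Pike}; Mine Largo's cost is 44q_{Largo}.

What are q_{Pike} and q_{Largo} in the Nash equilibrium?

Mine Pike's profit: π = q_{Pike}(157 − 4(q_{Pike} + q_{Largo})) − 51q_{Pike}.
∂π/∂q_{Pike} = 106 − 8q_{Pike} − 4q_{Largo} = 0, so q_{Pike} = 13.25 − 0.5q_{Largo}.
By the same steps for Largo: q_{Largo} = 14.125 − 0.5q_{Pike}.
Plugging q_{Largo} into Pike's best response: q_{Pike} = 13.25 − 0.5(14.125 − 0.5q_{Pike}) ⇒ 0.75q_{Pike} = 6.1875, so q_{Pike} = 8.25.
Then q_{Largo} = 14.125 − 0.5·8.25 = 10.

8.25, 10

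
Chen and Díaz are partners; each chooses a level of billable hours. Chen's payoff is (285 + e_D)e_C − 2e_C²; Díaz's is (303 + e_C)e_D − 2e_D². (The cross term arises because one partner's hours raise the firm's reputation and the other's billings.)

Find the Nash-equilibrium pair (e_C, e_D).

96.2, 99.8

Expanding Chen's payoff: 285e_C + e_De_C − 2e_C².
∂π/∂e_C = 285 + e_D − 4e_C = 0, so e_C = 71.25 + 0.25e_D.
Likewise for Díaz: e_D = 75.75 + 0.25e_C.
Solving the two reaction functions simultaneously: (1 − (0.25)(0.25))e_C = 71.25 + 0.25·75.75, so 0.9375e_C = 90.1875 and e_C = 96.2.
Then e_D = 75.75 + 0.25·96.2 = 99.8.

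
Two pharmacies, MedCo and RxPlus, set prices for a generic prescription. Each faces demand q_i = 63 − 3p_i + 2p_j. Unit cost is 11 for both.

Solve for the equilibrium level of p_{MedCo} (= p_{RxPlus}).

24

MedCo's profit: π = (p_{MedCo} − 11)(63 − 3p_{MedCo} + 2p_{RxPlus}).
∂π/∂p_{MedCo} = 96 − 6p_{MedCo} + 2p_{RxPlus} = 0 ⇒ p_{MedCo} = 16 + (1/3)p_{RxPlus}.
The game is symmetric, so in equilibrium p_{RxPlus} = p_{MedCo}: the reaction function gives (2/3)p_{MedCo} = 16, hence p_{MedCo} = 24.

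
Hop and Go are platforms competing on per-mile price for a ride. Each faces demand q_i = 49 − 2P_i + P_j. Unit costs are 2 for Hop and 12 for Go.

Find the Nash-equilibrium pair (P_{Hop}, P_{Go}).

19, 23

Hop's profit: π = (P_{Hop} − 2)(49 − 2P_{Hop} + P_{Go}).
∂π/∂P_{Hop} = 53 − 4P_{Hop} + P_{Go} = 0 ⇒ P_{Hop} = 13.25 + 0.25P_{Go}.
Similarly P_{Go} = 18.25 + 0.25P_{Hop}.
Solving the two reaction functions simultaneously: (1 − (0.25)(0.25))P_{Hop} = 13.25 + 0.25·18.25, so 0.9375P_{Hop} = 17.8125 and P_{Hop} = 19.
Then P_{Go} = 18.25 + 0.25·19 = 23.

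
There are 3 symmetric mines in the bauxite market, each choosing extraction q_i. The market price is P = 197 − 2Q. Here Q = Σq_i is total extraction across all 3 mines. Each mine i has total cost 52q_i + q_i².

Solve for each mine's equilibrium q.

A representative mine's profit is π_i = q_i(197 − 2Q) − 52q_i − q_i², with Q = q_i + Σ_{j≠i} q_j.
First-order condition: 145 − 6q_i − 2Σ_{j≠i} q_j = 0.
In a symmetric equilibrium every mine chooses the same q, so Σ_{j≠i} q_j = 2q. The condition becomes 145 − 10q = 0, giving q = 145/10 = 14.5.

14.5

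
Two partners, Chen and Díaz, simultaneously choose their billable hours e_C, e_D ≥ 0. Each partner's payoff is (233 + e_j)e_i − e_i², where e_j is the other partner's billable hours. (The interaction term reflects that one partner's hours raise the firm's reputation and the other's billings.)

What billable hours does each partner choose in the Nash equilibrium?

233

Chen's payoff is (233 + e_D)e_C − e_C².
∂π/∂e_C = 233 + e_D − 2e_C = 0, so e_C = 116.5 + 0.5e_D.
Setting e_C = e_D in the reaction function: e_C = 116.5 + 0.5e_C, so e_C = 116.5 / 0.5 = 233.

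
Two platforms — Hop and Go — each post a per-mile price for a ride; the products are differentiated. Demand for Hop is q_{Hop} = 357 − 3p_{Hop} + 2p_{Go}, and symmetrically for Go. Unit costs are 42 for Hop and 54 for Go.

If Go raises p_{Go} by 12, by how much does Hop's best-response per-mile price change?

Hop's profit: π = (p_{Hop} − 42)(357 − 3p_{Hop} + 2p_{Go}).
∂π/∂p_{Hop} = 483 − 6p_{Hop} + 2p_{Go} = 0 ⇒ p_{Hop} = 80.5 + (1/3)p_{Go}.
The reaction-function slope is 1/3, so a 12-unit rise in p_{Go} moves p_{Hop} by 1/3 × 12 = 4. Hop's best response rises — the actions are strategic complements.

4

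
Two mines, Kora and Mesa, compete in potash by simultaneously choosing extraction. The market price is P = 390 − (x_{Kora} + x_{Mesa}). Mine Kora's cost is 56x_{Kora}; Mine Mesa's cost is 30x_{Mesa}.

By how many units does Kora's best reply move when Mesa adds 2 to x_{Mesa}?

-1

Mine Kora's profit: π = x_{Kora}(390 − (x_{Kora} + x_{Mesa})) − 56x_{Kora}.
∂π/∂x_{Kora} = 334 − 2x_{Kora} − x_{Mesa} = 0, so x_{Kora} = 167 − 0.5x_{Mesa}.
The reaction-function slope is −0.5, so a 2-unit rise in x_{Mesa} moves x_{Kora} by −0.5 × 2 = −1. Kora's best response falls — the actions are strategic substitutes.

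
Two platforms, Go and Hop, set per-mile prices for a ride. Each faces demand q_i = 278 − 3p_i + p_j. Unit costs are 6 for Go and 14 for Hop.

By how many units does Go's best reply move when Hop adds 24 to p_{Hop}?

Go's profit: π = (p_{Go} − 6)(278 − 3p_{Go} + p_{Hop}).
∂π/∂p_{Go} = 296 − 6p_{Go} + p_{Hop} = 0 ⇒ p_{Go} = 148/3 + (1/6)p_{Hop}.
The reaction-function slope is 1/6, so a 24-unit rise in p_{Hop} moves p_{Go} by 1/6 × 24 = 4. Go's best response rises — the actions are strategic complements.

4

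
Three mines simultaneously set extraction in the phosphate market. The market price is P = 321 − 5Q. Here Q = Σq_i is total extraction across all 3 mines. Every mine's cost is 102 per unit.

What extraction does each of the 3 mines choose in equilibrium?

A representative mine's profit is π_i = q_i(321 − 5Q) − 102q_i, with Q = q_i + Σ_{j≠i} q_j.
First-order condition: 219 − 10q_i − 5Σ_{j≠i} q_j = 0.
Imposing symmetry (q_j = q for all j) turns Σ_{j≠i} q_j into 2q, so 219 = 20q and q = 10.95.

10.95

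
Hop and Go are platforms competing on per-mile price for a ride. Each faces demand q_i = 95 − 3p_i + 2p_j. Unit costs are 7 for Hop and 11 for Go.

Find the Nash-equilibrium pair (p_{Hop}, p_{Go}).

29.75, 31.25

Hop's profit: π = (p_{Hop} − 7)(95 − 3p_{Hop} + 2p_{Go}).
∂π/∂p_{Hop} = 116 − 6p_{Hop} + 2p_{Go} = 0 ⇒ p_{Hop} = 58/3 + (1/3)p_{Go}.
Similarly p_{Go} = 64/3 + (1/3)p_{Hop}.
Substituting the second reaction function into the first: p_{Hop} = 58/3 + (1/3)(64/3 + (1/3)p_{Hop}), which gives (8/9)p_{Hop} = 238/9 ⇒ p_{Hop} = 29.75.
Then p_{Go} = 64/3 + (1/3)·29.75 = 31.25.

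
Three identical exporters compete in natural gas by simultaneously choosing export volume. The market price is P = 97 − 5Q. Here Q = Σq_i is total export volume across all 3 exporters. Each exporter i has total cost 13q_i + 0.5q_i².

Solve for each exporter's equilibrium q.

A representative exporter's profit is π_i = q_i(97 − 5Q) − 13q_i − 0.5q_i², with Q = q_i + Σ_{j≠i} q_j.
First-order condition: 84 − 11q_i − 5Σ_{j≠i} q_j = 0.
With identical exporters, set every q_j = q: then 84 − 11q − 10q = 0, i.e. q = 84/21 = 4.

4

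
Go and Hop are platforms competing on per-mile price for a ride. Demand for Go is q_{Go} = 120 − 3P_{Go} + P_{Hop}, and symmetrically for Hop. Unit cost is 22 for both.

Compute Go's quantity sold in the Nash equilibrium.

Go's profit: π = (P_{Go} − 22)(120 − 3P_{Go} + P_{Hop}).
∂π/∂P_{Go} = 186 − 6P_{Go} + P_{Hop} = 0 ⇒ P_{Go} = 31 + (1/6)P_{Hop}.
The game is symmetric, so in equilibrium P_{Hop} = P_{Go}: the reaction function gives (5/6)P_{Go} = 31, hence P_{Go} = 37.2.
q_{Go} = 120 − 3·37.2 + 37.2 = 45.6.

45.6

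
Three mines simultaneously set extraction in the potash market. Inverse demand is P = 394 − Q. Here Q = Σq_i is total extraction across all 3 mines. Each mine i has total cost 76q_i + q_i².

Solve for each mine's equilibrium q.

53

A representative mine's profit is π_i = q_i(394 − Q) − 76q_i − q_i², with Q = q_i + Σ_{j≠i} q_j.
First-order condition: 318 − 4q_i − Σ_{j≠i} q_j = 0.
In a symmetric equilibrium every mine chooses the same q, so Σ_{j≠i} q_j = 2q. The condition becomes 318 − 6q = 0, giving q = 318/6 = 53.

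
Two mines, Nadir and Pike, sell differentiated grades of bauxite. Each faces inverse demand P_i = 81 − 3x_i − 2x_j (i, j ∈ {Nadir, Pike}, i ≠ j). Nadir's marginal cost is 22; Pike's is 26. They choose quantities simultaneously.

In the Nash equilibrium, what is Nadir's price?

Mine Nadir's profit: π = x_{Nadir}(81 − 3x_{Nadir} − 2x_{Pike}) − 22x_{Nadir}.
∂π/∂x_{Nadir} = 59 − 6x_{Nadir} − 2x_{Pike} = 0 ⇒ x_{Nadir} = 59/6 − (1/3)x_{Pike}.
Similarly x_{Pike} = 55/6 − (1/3)x_{Nadir}.
Substituting the second reaction function into the first: x_{Nadir} = 59/6 − (1/3)(55/6 − (1/3)x_{Nadir}), which gives (8/9)x_{Nadir} = 61/9 ⇒ x_{Nadir} = 7.625.
Then x_{Pike} = 55/6 − (1/3)·7.625 = 6.625.
P_{Nadir} = 81 − 3·7.625 − 2·6.625 = 44.875.

44.875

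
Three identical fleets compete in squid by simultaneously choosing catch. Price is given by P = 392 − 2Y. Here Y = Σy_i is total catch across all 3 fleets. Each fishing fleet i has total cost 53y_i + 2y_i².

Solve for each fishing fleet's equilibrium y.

28.25

A representative fishing fleet's profit is π_i = y_i(392 − 2Y) − 53y_i − 2y_i², with Y = y_i + Σ_{j≠i} y_j.
First-order condition: 339 − 8y_i − 2Σ_{j≠i} y_j = 0.
Imposing symmetry (y_j = y for all j) turns Σ_{j≠i} y_j into 2y, so 339 = 12y and y = 28.25.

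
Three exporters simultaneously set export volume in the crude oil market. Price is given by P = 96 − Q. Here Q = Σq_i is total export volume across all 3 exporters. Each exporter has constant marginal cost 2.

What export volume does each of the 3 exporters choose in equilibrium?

23.5

A representative exporter's profit is π_i = q_i(96 − Q) − 2q_i, with Q = q_i + Σ_{j≠i} q_j.
First-order condition: 94 − 2q_i − Σ_{j≠i} q_j = 0.
Imposing symmetry (q_j = q for all j) turns Σ_{j≠i} q_j into 2q, so 94 = 4q and q = 23.5.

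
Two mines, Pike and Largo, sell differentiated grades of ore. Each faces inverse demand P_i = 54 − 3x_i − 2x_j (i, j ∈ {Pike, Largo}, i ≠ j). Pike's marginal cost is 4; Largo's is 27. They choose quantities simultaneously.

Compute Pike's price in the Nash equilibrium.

27.0625

Mine Pike's profit: π = x_{Pike}(54 − 3x_{Pike} − 2x_{Largo}) − 4x_{Pike}.
∂π/∂x_{Pike} = 50 − 6x_{Pike} − 2x_{Largo} = 0 ⇒ x_{Pike} = 25/3 − (1/3)x_{Largo}.
Similarly x_{Largo} = 4.5 − (1/3)x_{Pike}.
Substituting the second reaction function into the first: x_{Pike} = 25/3 − (1/3)(4.5 − (1/3)x_{Pike}), which gives (8/9)x_{Pike} = 41/6 ⇒ x_{Pike} = 7.6875.
Then x_{Largo} = 4.5 − (1/3)·7.6875 = 1.9375.
P_{Pike} = 54 − 3·7.6875 − 2·1.9375 = 27.0625.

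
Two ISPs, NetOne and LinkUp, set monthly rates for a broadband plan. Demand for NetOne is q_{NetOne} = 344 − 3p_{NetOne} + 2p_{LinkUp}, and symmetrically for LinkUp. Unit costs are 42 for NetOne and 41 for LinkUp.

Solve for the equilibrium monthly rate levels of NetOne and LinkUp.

117.3125, 116.9375

NetOne's profit: π = (p_{NetOne} − 42)(344 − 3p_{NetOne} + 2p_{LinkUp}).
∂π/∂p_{NetOne} = 470 − 6p_{NetOne} + 2p_{LinkUp} = 0 ⇒ p_{NetOne} = 235/3 + (1/3)p_{LinkUp}.
Similarly p_{LinkUp} = 467/6 + (1/3)p_{NetOne}.
Substituting the second reaction function into the first: p_{NetOne} = 235/3 + (1/3)(467/6 + (1/3)p_{NetOne}), which gives (8/9)p_{NetOne} = 1877/18 ⇒ p_{NetOne} = 117.3125.
Then p_{LinkUp} = 467/6 + (1/3)·117.3125 = 116.9375.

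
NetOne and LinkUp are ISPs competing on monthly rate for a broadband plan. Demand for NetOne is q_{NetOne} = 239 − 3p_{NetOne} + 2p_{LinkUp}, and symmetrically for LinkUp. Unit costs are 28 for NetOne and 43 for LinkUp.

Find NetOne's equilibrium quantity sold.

NetOne's profit: π = (p_{NetOne} − 28)(239 − 3p_{NetOne} + 2p_{LinkUp}).
∂π/∂p_{NetOne} = 323 − 6p_{NetOne} + 2p_{LinkUp} = 0 ⇒ p_{NetOne} = 323/6 + (1/3)p_{LinkUp}.
Similarly p_{LinkUp} = 184/3 + (1/3)p_{NetOne}.
Plugging p_{LinkUp} into NetOne's best response: p_{NetOne} = 323/6 + (1/3)(184/3 + (1/3)p_{NetOne}) ⇒ (8/9)p_{NetOne} = 1337/18, so p_{NetOne} = 83.5625.
Then p_{LinkUp} = 184/3 + (1/3)·83.5625 = 89.1875.
q_{NetOne} = 239 − 3·83.5625 + 2·89.1875 = 166.6875.

166.6875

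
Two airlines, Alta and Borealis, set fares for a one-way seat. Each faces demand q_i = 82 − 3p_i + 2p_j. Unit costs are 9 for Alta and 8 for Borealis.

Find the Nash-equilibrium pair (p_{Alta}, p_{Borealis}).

27.0625, 26.6875

Alta's profit: π = (p_{Alta} − 9)(82 − 3p_{Alta} + 2p_{Borealis}).
∂π/∂p_{Alta} = 109 − 6p_{Alta} + 2p_{Borealis} = 0 ⇒ p_{Alta} = 109/6 + (1/3)p_{Borealis}.
Similarly p_{Borealis} = 53/3 + (1/3)p_{Alta}.
Substituting the second reaction function into the first: p_{Alta} = 109/6 + (1/3)(53/3 + (1/3)p_{Alta}), which gives (8/9)p_{Alta} = 433/18 ⇒ p_{Alta} = 27.0625.
Then p_{Borealis} = 53/3 + (1/3)·27.0625 = 26.6875.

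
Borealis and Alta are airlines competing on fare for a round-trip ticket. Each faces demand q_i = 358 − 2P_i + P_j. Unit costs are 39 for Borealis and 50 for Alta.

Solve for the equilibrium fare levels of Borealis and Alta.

146.8, 151.2

Borealis's profit: π = (P_{Borealis} − 39)(358 − 2P_{Borealis} + P_{Alta}).
∂π/∂P_{Borealis} = 436 − 4P_{Borealis} + P_{Alta} = 0 ⇒ P_{Borealis} = 109 + 0.25P_{Alta}.
Similarly P_{Alta} = 114.5 + 0.25P_{Borealis}.
Solving the two reaction functions simultaneously: (1 − (0.25)(0.25))P_{Borealis} = 109 + 0.25·114.5, so 0.9375P_{Borealis} = 137.625 and P_{Borealis} = 146.8.
Then P_{Alta} = 114.5 + 0.25·146.8 = 151.2.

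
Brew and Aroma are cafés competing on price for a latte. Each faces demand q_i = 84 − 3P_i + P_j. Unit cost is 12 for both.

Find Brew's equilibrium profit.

432

Brew's profit: π = (P_{Brew} − 12)(84 − 3P_{Brew} + P_{Aroma}).
∂π/∂P_{Brew} = 120 − 6P_{Brew} + P_{Aroma} = 0 ⇒ P_{Brew} = 20 + (1/6)P_{Aroma}.
By symmetry P_{Aroma} = P_{Brew}; substituting into the reaction function, (5/6)P_{Brew} = 20 and P_{Brew} = 24.
q_{Brew} = 84 − 3·24 + 24 = 36.
Profit = (24 − 12)·36 = 432.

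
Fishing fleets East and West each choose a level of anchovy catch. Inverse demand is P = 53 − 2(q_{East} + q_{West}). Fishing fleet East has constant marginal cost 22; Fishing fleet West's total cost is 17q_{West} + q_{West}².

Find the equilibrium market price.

33.4

Fishing fleet East's profit: π = q_{East}(53 − 2(q_{East} + q_{West})) − 22q_{East}.
∂π/∂q_{East} = 31 − 4q_{East} − 2q_{West} = 0, so q_{East} = 7.75 − 0.5q_{West}.
For West: ∂π/∂q_{West} = 36 − 6q_{West} − 2q_{East} = 0 ⇒ q_{West} = 6 − (1/3)q_{East}.
Substituting the second reaction function into the first: q_{East} = 7.75 − 0.5(6 − (1/3)q_{East}), which gives (5/6)q_{East} = 4.75 ⇒ q_{East} = 5.7.
Then q_{West} = 6 − (1/3)·5.7 = 4.1.
Equilibrium price: P = 53 − 2·9.8 = 33.4.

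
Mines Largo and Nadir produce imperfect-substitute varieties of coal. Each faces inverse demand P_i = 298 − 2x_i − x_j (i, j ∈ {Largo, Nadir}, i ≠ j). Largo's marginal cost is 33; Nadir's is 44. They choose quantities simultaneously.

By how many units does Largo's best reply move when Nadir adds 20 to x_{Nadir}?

Mine Largo's profit: π = x_{Largo}(298 − 2x_{Largo} − x_{Nadir}) − 33x_{Largo}.
∂π/∂x_{Largo} = 265 − 4x_{Largo} − x_{Nadir} = 0 ⇒ x_{Largo} = 66.25 − 0.25x_{Nadir}.
The reaction-function slope is −0.25, so a 20-unit rise in x_{Nadir} moves x_{Largo} by −0.25 × 20 = −5. Largo's best response falls — the actions are strategic substitutes.

-5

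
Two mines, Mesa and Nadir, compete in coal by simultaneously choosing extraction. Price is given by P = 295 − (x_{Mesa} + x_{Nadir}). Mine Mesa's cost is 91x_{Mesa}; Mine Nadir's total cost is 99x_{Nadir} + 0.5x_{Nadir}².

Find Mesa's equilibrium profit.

Mine Mesa's profit: π = x_{Mesa}(295 − (x_{Mesa} + x_{Nadir})) − 91x_{Mesa}.
∂π/∂x_{Mesa} = 204 − 2x_{Mesa} − x_{Nadir} = 0, so x_{Mesa} = 102 − 0.5x_{Nadir}.
For Nadir: ∂π/∂x_{Nadir} = 196 − 3x_{Nadir} − x_{Mesa} = 0 ⇒ x_{Nadir} = 196/3 − (1/3)x_{Mesa}.
Solving the two reaction functions simultaneously: (1 − (−0.5)(−1/3))x_{Mesa} = 102 − 0.5·(196/3), so (5/6)x_{Mesa} = 208/3 and x_{Mesa} = 83.2.
Then x_{Nadir} = 196/3 − (1/3)·83.2 = 37.6.
Price P = 295 − 120.8 = 174.2.
Mesa's profit: (174.2 − 91)·83.2 = 6922.24.

6922.24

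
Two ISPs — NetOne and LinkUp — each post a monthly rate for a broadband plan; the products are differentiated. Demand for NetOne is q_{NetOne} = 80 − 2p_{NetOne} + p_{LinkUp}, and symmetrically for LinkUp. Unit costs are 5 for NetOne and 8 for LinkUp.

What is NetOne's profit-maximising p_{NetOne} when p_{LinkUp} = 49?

34.75

NetOne's profit: π = (p_{NetOne} − 5)(80 − 2p_{NetOne} + p_{LinkUp}).
∂π/∂p_{NetOne} = 90 − 4p_{NetOne} + p_{LinkUp} = 0 ⇒ p_{NetOne} = 22.5 + 0.25p_{LinkUp}.
At p_{LinkUp} = 49: p_{NetOne} = 22.5 + 0.25·49 = 34.75.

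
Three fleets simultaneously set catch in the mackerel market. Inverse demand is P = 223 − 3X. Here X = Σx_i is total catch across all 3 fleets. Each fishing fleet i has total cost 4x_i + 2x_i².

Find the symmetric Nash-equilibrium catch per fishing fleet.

13.6875

A representative fishing fleet's profit is π_i = x_i(223 − 3X) − 4x_i − 2x_i², with X = x_i + Σ_{j≠i} x_j.
First-order condition: 219 − 10x_i − 3Σ_{j≠i} x_j = 0.
In a symmetric equilibrium every fishing fleet chooses the same x, so Σ_{j≠i} x_j = 2x. The condition becomes 219 − 16x = 0, giving x = 219/16 = 13.6875.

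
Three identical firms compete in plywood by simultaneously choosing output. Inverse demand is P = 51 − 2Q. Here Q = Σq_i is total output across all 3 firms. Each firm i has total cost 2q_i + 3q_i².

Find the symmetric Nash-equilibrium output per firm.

A representative firm's profit is π_i = q_i(51 − 2Q) − 2q_i − 3q_i², with Q = q_i + Σ_{j≠i} q_j.
First-order condition: 49 − 10q_i − 2Σ_{j≠i} q_j = 0.
In a symmetric equilibrium every firm chooses the same q, so Σ_{j≠i} q_j = 2q. The condition becomes 49 − 14q = 0, giving q = 49/14 = 3.5.

3.5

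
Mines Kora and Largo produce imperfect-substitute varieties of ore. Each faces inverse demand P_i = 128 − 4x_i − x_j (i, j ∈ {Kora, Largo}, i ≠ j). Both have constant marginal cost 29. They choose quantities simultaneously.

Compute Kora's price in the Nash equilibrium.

73

Mine Kora's profit: π = x_{Kora}(128 − 4x_{Kora} − x_{Largo}) − 29x_{Kora}.
∂π/∂x_{Kora} = 99 − 8x_{Kora} − x_{Largo} = 0 ⇒ x_{Kora} = 12.375 − 0.125x_{Largo}.
The game is symmetric, so in equilibrium x_{Largo} = x_{Kora}: the reaction function gives 1.125x_{Kora} = 12.375, hence x_{Kora} = 11.
P_{Kora} = 128 − 4·11 − 11 = 73.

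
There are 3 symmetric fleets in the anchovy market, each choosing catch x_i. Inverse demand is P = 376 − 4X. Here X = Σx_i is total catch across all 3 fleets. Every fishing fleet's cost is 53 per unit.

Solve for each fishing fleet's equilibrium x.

20.1875

A representative fishing fleet's profit is π_i = x_i(376 − 4X) − 53x_i, with X = x_i + Σ_{j≠i} x_j.
First-order condition: 323 − 8x_i − 4Σ_{j≠i} x_j = 0.
Imposing symmetry (x_j = x for all j) turns Σ_{j≠i} x_j into 2x, so 323 = 16x and x = 20.1875.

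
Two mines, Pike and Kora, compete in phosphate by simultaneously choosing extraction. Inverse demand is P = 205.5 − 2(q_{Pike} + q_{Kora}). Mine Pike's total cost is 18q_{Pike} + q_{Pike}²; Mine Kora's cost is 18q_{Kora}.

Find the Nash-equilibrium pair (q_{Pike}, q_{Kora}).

18.75, 37.5

Mine Pike's profit: π = q_{Pike}(205.5 − 2(q_{Pike} + q_{Kora})) − 18q_{Pike} − q_{Pike}².
∂π/∂q_{Pike} = 187.5 − 6q_{Pike} − 2q_{Kora} = 0, so q_{Pike} = 31.25 − (1/3)q_{Kora}.
For Kora: ∂π/∂q_{Kora} = 187.5 − 4q_{Kora} − 2q_{Pike} = 0 ⇒ q_{Kora} = 46.875 − 0.5q_{Pike}.
Plugging q_{Kora} into Pike's best response: q_{Pike} = 31.25 − (1/3)(46.875 − 0.5q_{Pike}) ⇒ (5/6)q_{Pike} = 15.625, so q_{Pike} = 18.75.
Then q_{Kora} = 46.875 − 0.5·18.75 = 37.5.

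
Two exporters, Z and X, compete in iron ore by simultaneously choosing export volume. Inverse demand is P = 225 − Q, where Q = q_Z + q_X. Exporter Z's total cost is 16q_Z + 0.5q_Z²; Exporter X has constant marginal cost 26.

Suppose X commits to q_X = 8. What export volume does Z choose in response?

Exporter Z's profit: π = q_Z(225 − (q_Z + q_X)) − 16q_Z − 0.5q_Z².
∂π/∂q_Z = 209 − 3q_Z − q_X = 0, so q_Z = 209/3 − (1/3)q_X.
At q_X = 8: q_Z = 209/3 − (1/3)·8 = 67.

67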